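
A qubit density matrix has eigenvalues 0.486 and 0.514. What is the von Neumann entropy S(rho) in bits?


S = -p*log2(p) - (1-p)*log2(1-p)
p = 0.4860, 1-p = 0.5140
= -0.4860 * log2(0.4860) - 0.5140 * log2(0.5140)
= -(-0.5059) - (-0.4935)
= 0.9994

0.9994


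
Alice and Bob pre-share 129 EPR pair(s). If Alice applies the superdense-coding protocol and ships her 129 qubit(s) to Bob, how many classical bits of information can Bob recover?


Superdense coding allows 2 classical bits per shared entangled pair.
129 pair(s) -> 2 * 129 = 258 classical bits

258


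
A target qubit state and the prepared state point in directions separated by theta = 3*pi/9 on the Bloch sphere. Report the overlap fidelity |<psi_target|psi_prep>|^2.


For states separated by angle theta on Bloch sphere:
F = cos^2(theta/2)
theta = 3*pi/9 = 1.0472
theta/2 = 0.5236
cos(theta/2) = 0.8660
F = 0.7500

0.7500


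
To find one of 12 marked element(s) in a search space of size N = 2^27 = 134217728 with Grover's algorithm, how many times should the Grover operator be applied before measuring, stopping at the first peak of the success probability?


After j Grover iterations the success probability is P(j) = sin^2((2j+1)*theta), where sin(theta) = sqrt(k/N).
N = 2^27 = 134217728, k = 12
sin(theta) = sqrt(k/N) = 0.0002990099784
theta = arcsin(sqrt(k/N)) = 0.0002990099828 rad
P(j) reaches its first maximum when (2j+1)*theta is as close as possible to pi/2, i.e. j = round(pi/(4*theta) - 1/2).
pi/(4*theta) - 1/2 = 2626.1620
(For comparison, the common estimate pi/4 * sqrt(N/k) = 2626.6621; the exact maximiser is used here.)
Optimal iterations = 2626

2626


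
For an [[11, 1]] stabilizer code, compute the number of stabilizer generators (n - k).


For an [[n,k]] stabilizer code:
Number of stabilizer generators = n - k
= 11 - 1
= 10

10


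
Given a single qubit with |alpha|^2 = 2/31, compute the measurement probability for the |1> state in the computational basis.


|alpha|^2 = 2/31 = 0.0645
|beta|^2 = 1 - 2/31 = 29/31 = 0.9355
P(|1>) = |beta|^2 = 0.9355

0.9355


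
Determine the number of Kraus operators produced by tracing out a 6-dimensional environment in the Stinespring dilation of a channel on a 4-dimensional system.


Tracing out the environment in an orthonormal basis {|i>_E} gives Kraus operators K_i = <i|_E U |0>_E.
Number of Kraus operators = dim(H_env) = d_env
= 6

6


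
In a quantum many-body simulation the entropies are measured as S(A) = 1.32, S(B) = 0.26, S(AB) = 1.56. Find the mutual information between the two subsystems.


I(A:B) = S(A) + S(B) - S(AB)
= 1.32 + 0.26 - 1.56
= 0.0200

0.0200


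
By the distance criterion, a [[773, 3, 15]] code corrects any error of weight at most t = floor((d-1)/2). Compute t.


Code parameters: [[773, 3, 15]], distance d = 15.
Number of correctable errors = floor((d-1)/2)
= floor((15 - 1)/2)
= floor(14/2)
= 7

7


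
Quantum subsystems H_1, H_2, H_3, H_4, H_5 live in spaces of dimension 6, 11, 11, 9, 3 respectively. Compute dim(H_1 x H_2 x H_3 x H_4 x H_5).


dim(H_1 x H_2 x H_3 x H_4 x H_5) = 6 * 11 * 11 * 9 * 3
= 66 * 11 * 9 * 3
= 726 * 9 * 3
= 6534 * 3
= 19602

19602


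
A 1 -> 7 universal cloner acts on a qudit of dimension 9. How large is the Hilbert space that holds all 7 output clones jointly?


Output space = H^(tensor 7) where dim(H) = 9
dim = 9^7
= 81 (after 2 factors)
= 729 (after 3 factors)
= 6561 (after 4 factors)
= 59049 (after 5 factors)
= 531441 (after 6 factors)
= 4782969 (after 7 factors)
= 4782969

4782969


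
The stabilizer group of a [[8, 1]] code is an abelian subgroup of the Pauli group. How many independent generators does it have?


For an [[n,k]] stabilizer code:
Number of stabilizer generators = n - k
= 8 - 1
= 7

7


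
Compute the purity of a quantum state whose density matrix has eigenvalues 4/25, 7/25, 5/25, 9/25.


tr(rho^2) = sum of eigenvalues squared
= (4/25)^2 + (7/25)^2 + (5/25)^2 + (9/25)^2
= (16 + 49 + 25 + 81) / 625
= 171/625
= 0.2736

0.2736


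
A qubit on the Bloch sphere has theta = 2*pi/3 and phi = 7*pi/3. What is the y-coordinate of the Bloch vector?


theta = 2.0944, phi = 7.3304
r_y = sin(theta)*sin(phi) = 0.8660 * 0.8660
r_y = 0.7500

0.7500


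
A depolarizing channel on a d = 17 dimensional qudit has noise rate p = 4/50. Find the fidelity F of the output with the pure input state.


F = (1-p) + p/d
= (1 - 0.0800) + 0.0800/17
= 0.9200 + 0.0047
= 0.9247

0.9247


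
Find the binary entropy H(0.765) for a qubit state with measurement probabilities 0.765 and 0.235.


S = -p*log2(p) - (1-p)*log2(1-p)
p = 0.7650, 1-p = 0.2350
= -0.7650 * log2(0.7650) - 0.2350 * log2(0.2350)
= -(-0.2956) - (-0.4910)
= 0.7866

0.7866


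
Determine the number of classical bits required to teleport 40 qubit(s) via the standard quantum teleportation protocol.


Quantum teleportation requires 2 classical bits per qubit teleported.
40 qubit(s) -> 2 * 40 = 80 classical bits

80


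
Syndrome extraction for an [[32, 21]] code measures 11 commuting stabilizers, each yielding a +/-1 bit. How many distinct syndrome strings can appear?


Each stabilizer generator gives a binary (+1 or -1) measurement outcome.
With 11 independent generators:
Total syndromes = 2^11
= 2048

2048


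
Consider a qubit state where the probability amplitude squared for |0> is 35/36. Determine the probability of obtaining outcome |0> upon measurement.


|alpha|^2 = 35/36 = 0.9722
|beta|^2 = 1 - 35/36 = 1/36 = 0.0278
P(|0>) = |alpha|^2 = 0.9722

0.9722


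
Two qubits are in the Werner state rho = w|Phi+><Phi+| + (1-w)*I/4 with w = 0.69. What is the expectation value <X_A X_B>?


|Phi+> = (|00> + |11>)/sqrt(2)
For the pure Bell state, <X_A X_B> = +1 (Bell-state Pauli correlator).
The maximally-mixed part I/4 has tr(I/4 * P tensor P) = 0 for any traceless Pauli P.
So <X_A X_B>_rho = w * (+1) + (1 - w) * 0
= 0.69 * (+1)
= 0.6900

0.6900


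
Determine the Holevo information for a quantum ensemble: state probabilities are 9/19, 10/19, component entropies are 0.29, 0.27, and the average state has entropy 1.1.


chi = S(rho) - sum_i p_i * S(rho_i)
Weighted entropy = 9/19 * 0.29 + 10/19 * 0.27
= 0.2795
chi = 1.1 - 0.2795
= 0.8205

0.8205


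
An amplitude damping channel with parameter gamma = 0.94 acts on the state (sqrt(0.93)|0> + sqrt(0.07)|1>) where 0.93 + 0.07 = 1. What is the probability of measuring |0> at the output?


For amplitude damping with parameter gamma on state sqrt(a)|0> + sqrt(b)|1>:
alpha^2 = 0.93, beta^2 = 0.07
P(|0>) = alpha^2 + gamma * beta^2
= 0.93 + 0.94 * 0.07
= 0.93 + 0.0658
= 0.9958

0.9958


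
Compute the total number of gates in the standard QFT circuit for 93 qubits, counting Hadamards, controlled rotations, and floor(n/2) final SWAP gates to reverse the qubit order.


Hadamard gates: 93
Controlled rotations: n*(n-1)/2 = 93*92/2 = 4278
SWAP gates: floor(n/2) = floor(93/2) = 46
Total = 93 + 4278 + 46
= 4417

4417


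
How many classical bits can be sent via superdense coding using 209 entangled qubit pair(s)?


Superdense coding allows 2 classical bits per shared entangled pair.
209 pair(s) -> 2 * 209 = 418 classical bits

418


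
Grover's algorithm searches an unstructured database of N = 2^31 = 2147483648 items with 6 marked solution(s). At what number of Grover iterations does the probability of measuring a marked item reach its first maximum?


After j Grover iterations the success probability is P(j) = sin^2((2j+1)*theta), where sin(theta) = sqrt(k/N).
N = 2^31 = 2147483648, k = 6
sin(theta) = sqrt(k/N) = 5.285799584e-05
theta = arcsin(sqrt(k/N)) = 5.285799586e-05 rad
P(j) reaches its first maximum when (2j+1)*theta is as close as possible to pi/2, i.e. j = round(pi/(4*theta) - 1/2).
pi/(4*theta) - 1/2 = 14858.1444
(For comparison, the common estimate pi/4 * sqrt(N/k) = 14858.6444; the exact maximiser is used here.)
Optimal iterations = 14858

14858


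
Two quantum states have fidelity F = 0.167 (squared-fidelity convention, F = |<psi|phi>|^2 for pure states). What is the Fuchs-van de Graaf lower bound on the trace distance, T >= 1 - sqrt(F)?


Fuchs-van de Graaf (squared-fidelity convention): 1 - sqrt(F) <= T <= sqrt(1 - F).
Lower bound: T >= 1 - sqrt(F)
sqrt(F) = sqrt(0.167) = 0.4087
T >= 1 - 0.4087
T >= 0.5913

0.5913


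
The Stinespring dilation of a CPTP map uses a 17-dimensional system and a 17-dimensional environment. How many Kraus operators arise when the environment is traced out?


Tracing out the environment in an orthonormal basis {|i>_E} gives Kraus operators K_i = <i|_E U |0>_E.
Number of Kraus operators = dim(H_env) = d_env
= 17

17


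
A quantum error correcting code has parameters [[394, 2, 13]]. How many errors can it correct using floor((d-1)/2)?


Code parameters: [[394, 2, 13]], distance d = 13.
Number of correctable errors = floor((d-1)/2)
= floor((13 - 1)/2)
= floor(12/2)
= 6

6


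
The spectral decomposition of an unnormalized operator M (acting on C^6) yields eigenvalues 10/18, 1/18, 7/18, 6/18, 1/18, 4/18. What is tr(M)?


tr(M) = sum of eigenvalues
= 10/18 + 1/18 + 7/18 + 6/18 + 1/18 + 4/18
= 29/18
= 1.6111

1.6111


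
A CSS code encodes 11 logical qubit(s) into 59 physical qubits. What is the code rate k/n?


Code rate R = k/n
= 11/59
= 0.1864

0.1864


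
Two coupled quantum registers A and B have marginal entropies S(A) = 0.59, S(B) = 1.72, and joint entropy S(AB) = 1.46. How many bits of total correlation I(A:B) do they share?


I(A:B) = S(A) + S(B) - S(AB)
= 0.59 + 1.72 - 1.46
= 0.8500

0.8500


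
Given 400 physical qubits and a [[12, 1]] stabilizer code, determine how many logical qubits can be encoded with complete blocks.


Each code block uses 12 physical qubits for 1 logical qubit(s).
Number of complete blocks = floor(400 / 12) = 33
Logical qubits = 33 * 1
= 33

33


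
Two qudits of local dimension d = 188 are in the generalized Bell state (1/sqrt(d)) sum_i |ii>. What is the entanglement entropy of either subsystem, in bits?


For a maximally entangled state in d x d:
S = log2(d) = log2(188)
= 7.5546

7.5546


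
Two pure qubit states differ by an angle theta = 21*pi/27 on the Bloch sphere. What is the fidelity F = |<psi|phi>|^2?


For states separated by angle theta on Bloch sphere:
F = cos^2(theta/2)
theta = 21*pi/27 = 2.4435
theta/2 = 1.2217
cos(theta/2) = 0.3420
F = 0.1170

0.1170


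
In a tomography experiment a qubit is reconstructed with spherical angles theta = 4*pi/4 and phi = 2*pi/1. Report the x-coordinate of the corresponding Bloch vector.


theta = 3.1416, phi = 6.2832
r_x = sin(theta)*cos(phi) = 0.0000 * 1.0000
r_x = 0.0000

0.0000


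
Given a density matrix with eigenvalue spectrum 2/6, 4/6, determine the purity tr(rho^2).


tr(rho^2) = sum of eigenvalues squared
= (2/6)^2 + (4/6)^2
= (4 + 16) / 36
= 20/36
= 0.5556

0.5556


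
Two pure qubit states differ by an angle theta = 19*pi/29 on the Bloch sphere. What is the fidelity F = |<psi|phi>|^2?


For states separated by angle theta on Bloch sphere:
F = cos^2(theta/2)
theta = 19*pi/29 = 2.0583
theta/2 = 1.0291
cos(theta/2) = 0.5156
F = 0.2658

0.2658


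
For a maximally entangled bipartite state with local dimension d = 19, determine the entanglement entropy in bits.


For a maximally entangled state in d x d:
S = log2(d) = log2(19)
= 4.2479

4.2479


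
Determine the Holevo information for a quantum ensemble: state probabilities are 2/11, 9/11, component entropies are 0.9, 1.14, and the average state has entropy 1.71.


chi = S(rho) - sum_i p_i * S(rho_i)
Weighted entropy = 2/11 * 0.9 + 9/11 * 1.14
= 1.0964
chi = 1.71 - 1.0964
= 0.6136

0.6136


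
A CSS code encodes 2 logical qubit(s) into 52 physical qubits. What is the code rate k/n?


Code rate R = k/n
= 2/52
= 0.0385

0.0385


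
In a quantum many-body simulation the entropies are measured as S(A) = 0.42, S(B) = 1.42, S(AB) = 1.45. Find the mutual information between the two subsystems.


I(A:B) = S(A) + S(B) - S(AB)
= 0.42 + 1.42 - 1.45
= 0.3900

0.3900


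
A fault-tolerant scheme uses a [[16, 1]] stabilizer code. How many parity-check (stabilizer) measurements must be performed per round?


For an [[n,k]] stabilizer code:
Number of stabilizer generators = n - k
= 16 - 1
= 15

15


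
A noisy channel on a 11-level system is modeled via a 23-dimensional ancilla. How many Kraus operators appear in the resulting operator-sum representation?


Tracing out the environment in an orthonormal basis {|i>_E} gives Kraus operators K_i = <i|_E U |0>_E.
Number of Kraus operators = dim(H_env) = d_env
= 23

23


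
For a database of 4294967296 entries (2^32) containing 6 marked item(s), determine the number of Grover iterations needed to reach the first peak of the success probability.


After j Grover iterations the success probability is P(j) = sin^2((2j+1)*theta), where sin(theta) = sqrt(k/N).
N = 2^32 = 4294967296, k = 6
sin(theta) = sqrt(k/N) = 3.73762473e-05
theta = arcsin(sqrt(k/N)) = 3.73762473e-05 rad
P(j) reaches its first maximum when (2j+1)*theta is as close as possible to pi/2, i.e. j = round(pi/(4*theta) - 1/2).
pi/(4*theta) - 1/2 = 21012.7964
(For comparison, the common estimate pi/4 * sqrt(N/k) = 21013.2964; the exact maximiser is used here.)
Optimal iterations = 21013

21013


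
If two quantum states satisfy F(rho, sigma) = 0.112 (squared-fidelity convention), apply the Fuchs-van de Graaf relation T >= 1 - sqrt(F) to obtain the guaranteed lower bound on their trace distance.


Fuchs-van de Graaf (squared-fidelity convention): 1 - sqrt(F) <= T <= sqrt(1 - F).
Lower bound: T >= 1 - sqrt(F)
sqrt(F) = sqrt(0.112) = 0.3347
T >= 1 - 0.3347
T >= 0.6653

0.6653


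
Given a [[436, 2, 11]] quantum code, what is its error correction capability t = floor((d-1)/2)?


Code parameters: [[436, 2, 11]], distance d = 11.
Number of correctable errors = floor((d-1)/2)
= floor((11 - 1)/2)
= floor(10/2)
= 5

5


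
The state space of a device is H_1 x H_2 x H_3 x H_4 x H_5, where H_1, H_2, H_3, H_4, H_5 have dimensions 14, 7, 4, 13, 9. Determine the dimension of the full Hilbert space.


dim(H_1 x H_2 x H_3 x H_4 x H_5) = 14 * 7 * 4 * 13 * 9
= 98 * 4 * 13 * 9
= 392 * 13 * 9
= 5096 * 9
= 45864

45864


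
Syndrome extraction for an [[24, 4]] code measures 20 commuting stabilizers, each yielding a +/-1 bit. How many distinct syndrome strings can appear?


Each stabilizer generator gives a binary (+1 or -1) measurement outcome.
With 20 independent generators:
Total syndromes = 2^20
= 1048576

1048576


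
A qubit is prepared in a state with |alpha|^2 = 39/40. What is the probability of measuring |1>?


|alpha|^2 = 39/40 = 0.9750
|beta|^2 = 1 - 39/40 = 1/40 = 0.0250
P(|1>) = |beta|^2 = 0.0250

0.0250


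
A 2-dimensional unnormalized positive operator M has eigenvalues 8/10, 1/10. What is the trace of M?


tr(M) = sum of eigenvalues
= 8/10 + 1/10
= 9/10
= 0.9000

0.9000


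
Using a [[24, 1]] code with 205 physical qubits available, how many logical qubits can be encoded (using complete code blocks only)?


Each code block uses 24 physical qubits for 1 logical qubit(s).
Number of complete blocks = floor(205 / 24) = 8
Logical qubits = 8 * 1
= 8

8


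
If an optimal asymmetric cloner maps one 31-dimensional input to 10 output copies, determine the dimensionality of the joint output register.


Output space = H^(tensor 10) where dim(H) = 31
dim = 31^10
= 961 (after 2 factors)
= 29791 (after 3 factors)
= 923521 (after 4 factors)
= 28629151 (after 5 factors)
= 887503681 (after 6 factors)
= 27512614111 (after 7 factors)
= 852891037441 (after 8 factors)
= 26439622160671 (after 9 factors)
= 819628286980801 (after 10 factors)
= 819628286980801

819628286980801


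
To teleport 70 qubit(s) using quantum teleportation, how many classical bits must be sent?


Quantum teleportation requires 2 classical bits per qubit teleported.
70 qubit(s) -> 2 * 70 = 140 classical bits

140


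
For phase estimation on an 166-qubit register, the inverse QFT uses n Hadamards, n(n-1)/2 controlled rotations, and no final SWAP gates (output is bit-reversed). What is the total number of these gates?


Hadamard gates: 166
Controlled rotations: n*(n-1)/2 = 166*165/2 = 13695
SWAP gates: 0 (omitted)
Total = 166 + 13695
= 13861

13861


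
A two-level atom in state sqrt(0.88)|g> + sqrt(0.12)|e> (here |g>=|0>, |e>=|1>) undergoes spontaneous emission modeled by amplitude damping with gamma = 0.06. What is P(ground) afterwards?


For amplitude damping with parameter gamma on state sqrt(a)|0> + sqrt(b)|1>:
alpha^2 = 0.88, beta^2 = 0.12
P(|0>) = alpha^2 + gamma * beta^2
= 0.88 + 0.06 * 0.12
= 0.88 + 0.0072
= 0.8872

0.8872


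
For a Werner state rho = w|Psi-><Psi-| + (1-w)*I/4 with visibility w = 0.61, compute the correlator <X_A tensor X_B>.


|Psi-> = (|01> - |10>)/sqrt(2)
For the pure Bell state, <X_A X_B> = -1 (Bell-state Pauli correlator).
The maximally-mixed part I/4 has tr(I/4 * P tensor P) = 0 for any traceless Pauli P.
So <X_A X_B>_rho = w * (-1) + (1 - w) * 0
= 0.61 * (-1)
= -0.6100

-0.6100


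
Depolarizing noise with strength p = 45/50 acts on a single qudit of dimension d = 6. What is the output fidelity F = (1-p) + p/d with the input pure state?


F = (1-p) + p/d
= (1 - 0.9000) + 0.9000/6
= 0.1000 + 0.1500
= 0.2500

0.2500


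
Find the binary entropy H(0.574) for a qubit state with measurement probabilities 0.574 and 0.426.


S = -p*log2(p) - (1-p)*log2(1-p)
p = 0.5740, 1-p = 0.4260
= -0.5740 * log2(0.5740) - 0.4260 * log2(0.4260)
= -(-0.4597) - (-0.5244)
= 0.9841

0.9841


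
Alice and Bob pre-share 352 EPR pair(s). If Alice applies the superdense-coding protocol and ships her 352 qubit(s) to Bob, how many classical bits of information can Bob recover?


Superdense coding allows 2 classical bits per shared entangled pair.
352 pair(s) -> 2 * 352 = 704 classical bits

704


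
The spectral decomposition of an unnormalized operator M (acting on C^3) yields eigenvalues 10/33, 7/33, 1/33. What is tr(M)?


tr(M) = sum of eigenvalues
= 10/33 + 7/33 + 1/33
= 18/33
= 0.5455

0.5455


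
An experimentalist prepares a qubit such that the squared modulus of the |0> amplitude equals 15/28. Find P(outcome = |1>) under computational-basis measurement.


|alpha|^2 = 15/28 = 0.5357
|beta|^2 = 1 - 15/28 = 13/28 = 0.4643
P(|1>) = |beta|^2 = 0.4643

0.4643


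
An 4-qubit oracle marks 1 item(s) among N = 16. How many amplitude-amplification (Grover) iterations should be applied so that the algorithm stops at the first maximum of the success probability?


After j Grover iterations the success probability is P(j) = sin^2((2j+1)*theta), where sin(theta) = sqrt(k/N).
N = 2^4 = 16, k = 1
sin(theta) = sqrt(k/N) = 0.25
theta = arcsin(sqrt(k/N)) = 0.2526802551 rad
P(j) reaches its first maximum when (2j+1)*theta is as close as possible to pi/2, i.e. j = round(pi/(4*theta) - 1/2).
pi/(4*theta) - 1/2 = 2.6083
(For comparison, the common estimate pi/4 * sqrt(N/k) = 3.1416; the exact maximiser is used here.)
Optimal iterations = 3

3


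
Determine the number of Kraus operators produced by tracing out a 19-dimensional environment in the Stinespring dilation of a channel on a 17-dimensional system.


Tracing out the environment in an orthonormal basis {|i>_E} gives Kraus operators K_i = <i|_E U |0>_E.
Number of Kraus operators = dim(H_env) = d_env
= 19

19


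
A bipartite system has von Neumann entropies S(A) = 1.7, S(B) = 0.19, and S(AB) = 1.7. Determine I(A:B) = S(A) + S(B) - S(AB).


I(A:B) = S(A) + S(B) - S(AB)
= 1.7 + 0.19 - 1.7
= 0.1900

0.1900


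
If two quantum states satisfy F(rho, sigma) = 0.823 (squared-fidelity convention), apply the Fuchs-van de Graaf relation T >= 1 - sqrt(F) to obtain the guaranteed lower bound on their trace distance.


Fuchs-van de Graaf (squared-fidelity convention): 1 - sqrt(F) <= T <= sqrt(1 - F).
Lower bound: T >= 1 - sqrt(F)
sqrt(F) = sqrt(0.823) = 0.9072
T >= 1 - 0.9072
T >= 0.0928

0.0928


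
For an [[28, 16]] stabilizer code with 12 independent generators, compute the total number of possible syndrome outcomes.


Each stabilizer generator gives a binary (+1 or -1) measurement outcome.
With 12 independent generators:
Total syndromes = 2^12
= 4096

4096


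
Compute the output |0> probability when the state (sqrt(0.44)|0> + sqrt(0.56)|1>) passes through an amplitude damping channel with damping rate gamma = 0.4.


For amplitude damping with parameter gamma on state sqrt(a)|0> + sqrt(b)|1>:
alpha^2 = 0.44, beta^2 = 0.56
P(|0>) = alpha^2 + gamma * beta^2
= 0.44 + 0.4 * 0.56
= 0.44 + 0.2240
= 0.6640

0.6640


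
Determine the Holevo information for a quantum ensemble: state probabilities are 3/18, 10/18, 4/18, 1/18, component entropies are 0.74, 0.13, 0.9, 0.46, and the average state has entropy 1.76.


chi = S(rho) - sum_i p_i * S(rho_i)
Weighted entropy = 3/18 * 0.74 + 10/18 * 0.13 + 4/18 * 0.9 + 1/18 * 0.46
= 0.4211
chi = 1.76 - 0.4211
= 1.3389

1.3389


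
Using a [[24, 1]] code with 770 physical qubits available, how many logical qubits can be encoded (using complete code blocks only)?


Each code block uses 24 physical qubits for 1 logical qubit(s).
Number of complete blocks = floor(770 / 24) = 32
Logical qubits = 32 * 1
= 32

32


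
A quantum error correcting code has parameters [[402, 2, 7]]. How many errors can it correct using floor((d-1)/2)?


Code parameters: [[402, 2, 7]], distance d = 7.
Number of correctable errors = floor((d-1)/2)
= floor((7 - 1)/2)
= floor(6/2)
= 3

3


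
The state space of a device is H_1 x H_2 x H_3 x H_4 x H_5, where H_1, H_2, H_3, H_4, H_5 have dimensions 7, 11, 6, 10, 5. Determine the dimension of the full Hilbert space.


dim(H_1 x H_2 x H_3 x H_4 x H_5) = 7 * 11 * 6 * 10 * 5
= 77 * 6 * 10 * 5
= 462 * 10 * 5
= 4620 * 5
= 23100

23100


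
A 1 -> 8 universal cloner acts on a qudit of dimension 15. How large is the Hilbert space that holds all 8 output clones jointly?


Output space = H^(tensor 8) where dim(H) = 15
dim = 15^8
= 225 (after 2 factors)
= 3375 (after 3 factors)
= 50625 (after 4 factors)
= 759375 (after 5 factors)
= 11390625 (after 6 factors)
= 170859375 (after 7 factors)
= 2562890625 (after 8 factors)
= 2562890625

2562890625


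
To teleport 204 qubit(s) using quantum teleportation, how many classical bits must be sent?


Quantum teleportation requires 2 classical bits per qubit teleported.
204 qubit(s) -> 2 * 204 = 408 classical bits

408


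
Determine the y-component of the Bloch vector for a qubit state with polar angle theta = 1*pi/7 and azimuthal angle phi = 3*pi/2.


theta = 0.4488, phi = 4.7124
r_y = sin(theta)*sin(phi) = 0.4339 * -1.0000
r_y = -0.4339

-0.4339


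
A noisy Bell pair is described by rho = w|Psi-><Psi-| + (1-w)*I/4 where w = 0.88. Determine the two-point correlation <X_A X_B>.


|Psi-> = (|01> - |10>)/sqrt(2)
For the pure Bell state, <X_A X_B> = -1 (Bell-state Pauli correlator).
The maximally-mixed part I/4 has tr(I/4 * P tensor P) = 0 for any traceless Pauli P.
So <X_A X_B>_rho = w * (-1) + (1 - w) * 0
= 0.88 * (-1)
= -0.8800

-0.8800


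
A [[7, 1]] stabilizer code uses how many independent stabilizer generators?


For an [[n,k]] stabilizer code:
Number of stabilizer generators = n - k
= 7 - 1
= 6

6


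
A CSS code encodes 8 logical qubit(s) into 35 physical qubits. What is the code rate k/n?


Code rate R = k/n
= 8/35
= 0.2286

0.2286


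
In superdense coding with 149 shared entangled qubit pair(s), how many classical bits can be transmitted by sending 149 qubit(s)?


Superdense coding allows 2 classical bits per shared entangled pair.
149 pair(s) -> 2 * 149 = 298 classical bits

298


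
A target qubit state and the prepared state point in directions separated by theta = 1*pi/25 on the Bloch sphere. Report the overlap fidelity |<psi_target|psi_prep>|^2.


For states separated by angle theta on Bloch sphere:
F = cos^2(theta/2)
theta = 1*pi/25 = 0.1257
theta/2 = 0.0628
cos(theta/2) = 0.9980
F = 0.9961

0.9961


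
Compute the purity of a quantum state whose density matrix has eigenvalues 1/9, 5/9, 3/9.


tr(rho^2) = sum of eigenvalues squared
= (1/9)^2 + (5/9)^2 + (3/9)^2
= (1 + 25 + 9) / 81
= 35/81
= 0.4321

0.4321


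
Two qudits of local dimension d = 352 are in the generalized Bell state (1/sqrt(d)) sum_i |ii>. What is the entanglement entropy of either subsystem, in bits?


For a maximally entangled state in d x d:
S = log2(d) = log2(352)
= 8.4594

8.4594


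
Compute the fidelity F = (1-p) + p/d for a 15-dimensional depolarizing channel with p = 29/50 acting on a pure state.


F = (1-p) + p/d
= (1 - 0.5800) + 0.5800/15
= 0.4200 + 0.0387
= 0.4587

0.4587


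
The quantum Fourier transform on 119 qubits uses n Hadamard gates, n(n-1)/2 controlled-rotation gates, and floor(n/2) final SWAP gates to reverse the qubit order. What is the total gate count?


Hadamard gates: 119
Controlled rotations: n*(n-1)/2 = 119*118/2 = 7021
SWAP gates: floor(n/2) = floor(119/2) = 59
Total = 119 + 7021 + 59
= 7199

7199


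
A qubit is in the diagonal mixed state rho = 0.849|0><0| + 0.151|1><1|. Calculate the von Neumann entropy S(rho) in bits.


S = -p*log2(p) - (1-p)*log2(1-p)
p = 0.8490, 1-p = 0.1510
= -0.8490 * log2(0.8490) - 0.1510 * log2(0.1510)
= -(-0.2005) - (-0.4118)
= 0.6123

0.6123


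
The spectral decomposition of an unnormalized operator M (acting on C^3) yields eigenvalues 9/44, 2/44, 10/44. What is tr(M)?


tr(M) = sum of eigenvalues
= 9/44 + 2/44 + 10/44
= 21/44
= 0.4773

0.4773


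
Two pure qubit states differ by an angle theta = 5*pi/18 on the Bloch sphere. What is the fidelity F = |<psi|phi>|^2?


For states separated by angle theta on Bloch sphere:
F = cos^2(theta/2)
theta = 5*pi/18 = 0.8727
theta/2 = 0.4363
cos(theta/2) = 0.9063
F = 0.8214

0.8214


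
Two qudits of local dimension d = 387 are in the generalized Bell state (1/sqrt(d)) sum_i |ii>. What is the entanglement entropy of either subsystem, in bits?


For a maximally entangled state in d x d:
S = log2(d) = log2(387)
= 8.5962

8.5962


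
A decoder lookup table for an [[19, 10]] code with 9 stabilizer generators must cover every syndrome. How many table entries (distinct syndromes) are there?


Each stabilizer generator gives a binary (+1 or -1) measurement outcome.
With 9 independent generators:
Total syndromes = 2^9
= 512

512


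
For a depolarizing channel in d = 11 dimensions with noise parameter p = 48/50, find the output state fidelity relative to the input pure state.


F = (1-p) + p/d
= (1 - 0.9600) + 0.9600/11
= 0.0400 + 0.0873
= 0.1273

0.1273


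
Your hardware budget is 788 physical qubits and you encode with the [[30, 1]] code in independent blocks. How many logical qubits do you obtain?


Each code block uses 30 physical qubits for 1 logical qubit(s).
Number of complete blocks = floor(788 / 30) = 26
Logical qubits = 26 * 1
= 26

26


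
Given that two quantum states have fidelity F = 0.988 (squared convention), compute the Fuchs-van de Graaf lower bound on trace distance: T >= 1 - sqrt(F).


Fuchs-van de Graaf (squared-fidelity convention): 1 - sqrt(F) <= T <= sqrt(1 - F).
Lower bound: T >= 1 - sqrt(F)
sqrt(F) = sqrt(0.988) = 0.9940
T >= 1 - 0.9940
T >= 0.0060

0.0060


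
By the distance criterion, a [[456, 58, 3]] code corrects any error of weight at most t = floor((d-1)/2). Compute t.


Code parameters: [[456, 58, 3]], distance d = 3.
Number of correctable errors = floor((d-1)/2)
= floor((3 - 1)/2)
= floor(2/2)
= 1

1


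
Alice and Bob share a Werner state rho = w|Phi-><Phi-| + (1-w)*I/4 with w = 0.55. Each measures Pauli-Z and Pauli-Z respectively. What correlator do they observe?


|Phi-> = (|00> - |11>)/sqrt(2)
For the pure Bell state, <Z_A Z_B> = +1 (Bell-state Pauli correlator).
The maximally-mixed part I/4 has tr(I/4 * P tensor P) = 0 for any traceless Pauli P.
So <Z_A Z_B>_rho = w * (+1) + (1 - w) * 0
= 0.55 * (+1)
= 0.5500

0.5500


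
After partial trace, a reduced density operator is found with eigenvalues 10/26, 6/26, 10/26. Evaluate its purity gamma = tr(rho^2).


tr(rho^2) = sum of eigenvalues squared
= (10/26)^2 + (6/26)^2 + (10/26)^2
= (100 + 36 + 100) / 676
= 236/676
= 0.3491

0.3491


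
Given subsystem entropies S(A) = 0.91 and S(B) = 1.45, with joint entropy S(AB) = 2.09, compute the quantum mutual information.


I(A:B) = S(A) + S(B) - S(AB)
= 0.91 + 1.45 - 2.09
= 0.2700

0.2700


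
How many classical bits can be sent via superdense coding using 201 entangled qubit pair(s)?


Superdense coding allows 2 classical bits per shared entangled pair.
201 pair(s) -> 2 * 201 = 402 classical bits

402


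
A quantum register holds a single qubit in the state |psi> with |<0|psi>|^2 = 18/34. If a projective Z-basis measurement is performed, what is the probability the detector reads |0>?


|alpha|^2 = 18/34 = 0.5294
|beta|^2 = 1 - 18/34 = 16/34 = 0.4706
P(|0>) = |alpha|^2 = 0.5294

0.5294


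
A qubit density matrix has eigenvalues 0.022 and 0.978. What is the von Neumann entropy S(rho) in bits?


S = -p*log2(p) - (1-p)*log2(1-p)
p = 0.0220, 1-p = 0.9780
= -0.0220 * log2(0.0220) - 0.9780 * log2(0.9780)
= -(-0.1211) - (-0.0314)
= 0.1525

0.1525


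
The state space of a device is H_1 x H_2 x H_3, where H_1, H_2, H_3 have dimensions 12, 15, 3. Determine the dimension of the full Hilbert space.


dim(H_1 x H_2 x H_3) = 12 * 15 * 3
= 180 * 3
= 540

540


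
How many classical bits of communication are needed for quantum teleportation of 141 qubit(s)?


Quantum teleportation requires 2 classical bits per qubit teleported.
141 qubit(s) -> 2 * 141 = 282 classical bits

282


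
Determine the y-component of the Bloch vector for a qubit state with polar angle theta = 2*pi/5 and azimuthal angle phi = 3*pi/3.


theta = 1.2566, phi = 3.1416
r_y = sin(theta)*sin(phi) = 0.9511 * 0.0000
r_y = 0.0000

0.0000


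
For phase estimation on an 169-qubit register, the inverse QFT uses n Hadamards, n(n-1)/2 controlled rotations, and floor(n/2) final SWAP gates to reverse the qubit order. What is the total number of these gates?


Hadamard gates: 169
Controlled rotations: n*(n-1)/2 = 169*168/2 = 14196
SWAP gates: floor(n/2) = floor(169/2) = 84
Total = 169 + 14196 + 84
= 14449

14449


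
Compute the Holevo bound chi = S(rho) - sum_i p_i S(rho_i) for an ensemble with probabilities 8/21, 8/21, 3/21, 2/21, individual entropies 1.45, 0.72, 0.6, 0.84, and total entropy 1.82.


chi = S(rho) - sum_i p_i * S(rho_i)
Weighted entropy = 8/21 * 1.45 + 8/21 * 0.72 + 3/21 * 0.6 + 2/21 * 0.84
= 0.9924
chi = 1.82 - 0.9924
= 0.8276

0.8276


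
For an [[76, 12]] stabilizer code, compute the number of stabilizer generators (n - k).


For an [[n,k]] stabilizer code:
Number of stabilizer generators = n - k
= 76 - 12
= 64

64


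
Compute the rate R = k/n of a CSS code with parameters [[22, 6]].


Code rate R = k/n
= 6/22
= 0.2727

0.2727


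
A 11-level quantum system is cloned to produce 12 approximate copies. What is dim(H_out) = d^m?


Output space = H^(tensor 12) where dim(H) = 11
dim = 11^12
= 121 (after 2 factors)
= 1331 (after 3 factors)
= 14641 (after 4 factors)
= 161051 (after 5 factors)
= 1771561 (after 6 factors)
= 19487171 (after 7 factors)
= 214358881 (after 8 factors)
= 2357947691 (after 9 factors)
= 25937424601 (after 10 factors)
= 285311670611 (after 11 factors)
= 3138428376721 (after 12 factors)
= 3138428376721

3138428376721


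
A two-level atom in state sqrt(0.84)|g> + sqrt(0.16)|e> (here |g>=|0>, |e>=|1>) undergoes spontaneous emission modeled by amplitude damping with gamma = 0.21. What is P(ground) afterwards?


For amplitude damping with parameter gamma on state sqrt(a)|0> + sqrt(b)|1>:
alpha^2 = 0.84, beta^2 = 0.16
P(|0>) = alpha^2 + gamma * beta^2
= 0.84 + 0.21 * 0.16
= 0.84 + 0.0336
= 0.8736

0.8736


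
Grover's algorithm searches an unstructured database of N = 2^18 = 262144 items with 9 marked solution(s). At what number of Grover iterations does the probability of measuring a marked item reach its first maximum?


After j Grover iterations the success probability is P(j) = sin^2((2j+1)*theta), where sin(theta) = sqrt(k/N).
N = 2^18 = 262144, k = 9
sin(theta) = sqrt(k/N) = 0.005859375
theta = arcsin(sqrt(k/N)) = 0.005859408528 rad
P(j) reaches its first maximum when (2j+1)*theta is as close as possible to pi/2, i.e. j = round(pi/(4*theta) - 1/2).
pi/(4*theta) - 1/2 = 133.5405
(For comparison, the common estimate pi/4 * sqrt(N/k) = 134.0413; the exact maximiser is used here.)
Optimal iterations = 134

134


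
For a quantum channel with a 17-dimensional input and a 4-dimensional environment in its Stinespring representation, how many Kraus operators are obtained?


Tracing out the environment in an orthonormal basis {|i>_E} gives Kraus operators K_i = <i|_E U |0>_E.
Number of Kraus operators = dim(H_env) = d_env
= 4

4


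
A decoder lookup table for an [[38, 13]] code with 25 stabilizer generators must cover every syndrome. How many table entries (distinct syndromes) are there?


Each stabilizer generator gives a binary (+1 or -1) measurement outcome.
With 25 independent generators:
Total syndromes = 2^25
= 33554432

33554432


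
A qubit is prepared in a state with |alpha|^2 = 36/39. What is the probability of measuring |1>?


|alpha|^2 = 36/39 = 0.9231
|beta|^2 = 1 - 36/39 = 3/39 = 0.0769
P(|1>) = |beta|^2 = 0.0769

0.0769


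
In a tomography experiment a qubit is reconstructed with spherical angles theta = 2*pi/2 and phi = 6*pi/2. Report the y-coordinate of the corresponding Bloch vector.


theta = 3.1416, phi = 9.4248
r_y = sin(theta)*sin(phi) = 0.0000 * 0.0000
r_y = 0.0000

0.0000


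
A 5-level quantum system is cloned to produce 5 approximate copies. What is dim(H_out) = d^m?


Output space = H^(tensor 5) where dim(H) = 5
dim = 5^5
= 25 (after 2 factors)
= 125 (after 3 factors)
= 625 (after 4 factors)
= 3125 (after 5 factors)
= 3125

3125


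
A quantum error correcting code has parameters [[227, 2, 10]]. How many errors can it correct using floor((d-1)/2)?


Code parameters: [[227, 2, 10]], distance d = 10.
Number of correctable errors = floor((d-1)/2)
= floor((10 - 1)/2)
= floor(9/2)
= 4

4


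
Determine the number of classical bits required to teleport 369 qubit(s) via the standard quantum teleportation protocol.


Quantum teleportation requires 2 classical bits per qubit teleported.
369 qubit(s) -> 2 * 369 = 738 classical bits

738


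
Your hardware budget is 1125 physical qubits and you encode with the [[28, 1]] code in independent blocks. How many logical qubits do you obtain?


Each code block uses 28 physical qubits for 1 logical qubit(s).
Number of complete blocks = floor(1125 / 28) = 40
Logical qubits = 40 * 1
= 40

40


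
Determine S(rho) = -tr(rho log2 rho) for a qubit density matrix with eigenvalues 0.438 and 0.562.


S = -p*log2(p) - (1-p)*log2(1-p)
p = 0.4380, 1-p = 0.5620
= -0.4380 * log2(0.4380) - 0.5620 * log2(0.5620)
= -(-0.5217) - (-0.4672)
= 0.9889

0.9889


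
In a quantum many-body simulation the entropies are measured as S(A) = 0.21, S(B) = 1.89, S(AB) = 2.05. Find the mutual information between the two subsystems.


I(A:B) = S(A) + S(B) - S(AB)
= 0.21 + 1.89 - 2.05
= 0.0500

0.0500


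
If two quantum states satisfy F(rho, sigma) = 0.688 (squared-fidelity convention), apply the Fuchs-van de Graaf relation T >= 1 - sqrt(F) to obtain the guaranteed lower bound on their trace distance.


Fuchs-van de Graaf (squared-fidelity convention): 1 - sqrt(F) <= T <= sqrt(1 - F).
Lower bound: T >= 1 - sqrt(F)
sqrt(F) = sqrt(0.688) = 0.8295
T >= 1 - 0.8295
T >= 0.1705

0.1705


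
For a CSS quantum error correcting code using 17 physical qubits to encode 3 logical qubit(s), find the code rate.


Code rate R = k/n
= 3/17
= 0.1765

0.1765


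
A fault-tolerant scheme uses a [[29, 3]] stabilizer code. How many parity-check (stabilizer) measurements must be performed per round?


For an [[n,k]] stabilizer code:
Number of stabilizer generators = n - k
= 29 - 3
= 26

26


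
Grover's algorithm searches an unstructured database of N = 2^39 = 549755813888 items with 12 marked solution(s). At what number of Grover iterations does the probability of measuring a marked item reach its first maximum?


After j Grover iterations the success probability is P(j) = sin^2((2j+1)*theta), where sin(theta) = sqrt(k/N).
N = 2^39 = 549755813888, k = 12
sin(theta) = sqrt(k/N) = 4.672030912e-06
theta = arcsin(sqrt(k/N)) = 4.672030912e-06 rad
P(j) reaches its first maximum when (2j+1)*theta is as close as possible to pi/2, i.e. j = round(pi/(4*theta) - 1/2).
pi/(4*theta) - 1/2 = 168105.8713
(For comparison, the common estimate pi/4 * sqrt(N/k) = 168106.3713; the exact maximiser is used here.)
Optimal iterations = 168106

168106


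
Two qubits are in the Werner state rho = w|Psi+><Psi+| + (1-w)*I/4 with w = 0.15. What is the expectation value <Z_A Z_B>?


|Psi+> = (|01> + |10>)/sqrt(2)
For the pure Bell state, <Z_A Z_B> = -1 (Bell-state Pauli correlator).
The maximally-mixed part I/4 has tr(I/4 * P tensor P) = 0 for any traceless Pauli P.
So <Z_A Z_B>_rho = w * (-1) + (1 - w) * 0
= 0.15 * (-1)
= -0.1500

-0.1500


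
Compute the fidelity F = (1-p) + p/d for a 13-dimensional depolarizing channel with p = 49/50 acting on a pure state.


F = (1-p) + p/d
= (1 - 0.9800) + 0.9800/13
= 0.0200 + 0.0754
= 0.0954

0.0954


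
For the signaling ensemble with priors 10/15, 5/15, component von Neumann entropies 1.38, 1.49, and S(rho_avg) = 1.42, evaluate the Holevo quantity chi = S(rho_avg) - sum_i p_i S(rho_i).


chi = S(rho) - sum_i p_i * S(rho_i)
Weighted entropy = 10/15 * 1.38 + 5/15 * 1.49
= 1.4167
chi = 1.42 - 1.4167
= 0.0033

0.0033


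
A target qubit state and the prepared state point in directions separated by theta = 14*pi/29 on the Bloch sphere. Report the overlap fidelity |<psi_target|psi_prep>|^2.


For states separated by angle theta on Bloch sphere:
F = cos^2(theta/2)
theta = 14*pi/29 = 1.5166
theta/2 = 0.7583
cos(theta/2) = 0.7260
F = 0.5271

0.5271


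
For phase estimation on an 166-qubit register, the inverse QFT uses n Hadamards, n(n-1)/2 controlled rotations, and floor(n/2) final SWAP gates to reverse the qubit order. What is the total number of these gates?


Hadamard gates: 166
Controlled rotations: n*(n-1)/2 = 166*165/2 = 13695
SWAP gates: floor(n/2) = floor(166/2) = 83
Total = 166 + 13695 + 83
= 13944

13944


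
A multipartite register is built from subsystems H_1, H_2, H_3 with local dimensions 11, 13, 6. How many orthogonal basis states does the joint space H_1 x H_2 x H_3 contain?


dim(H_1 x H_2 x H_3) = 11 * 13 * 6
= 143 * 6
= 858

858


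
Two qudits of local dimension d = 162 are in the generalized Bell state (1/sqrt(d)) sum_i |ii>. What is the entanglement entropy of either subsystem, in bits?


For a maximally entangled state in d x d:
S = log2(d) = log2(162)
= 7.3399

7.3399


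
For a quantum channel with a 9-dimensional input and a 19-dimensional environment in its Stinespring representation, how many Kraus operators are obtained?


Tracing out the environment in an orthonormal basis {|i>_E} gives Kraus operators K_i = <i|_E U |0>_E.
Number of Kraus operators = dim(H_env) = d_env
= 19

19


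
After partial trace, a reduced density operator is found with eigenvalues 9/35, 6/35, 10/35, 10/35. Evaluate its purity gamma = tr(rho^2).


tr(rho^2) = sum of eigenvalues squared
= (9/35)^2 + (6/35)^2 + (10/35)^2 + (10/35)^2
= (81 + 36 + 100 + 100) / 1225
= 317/1225
= 0.2588

0.2588


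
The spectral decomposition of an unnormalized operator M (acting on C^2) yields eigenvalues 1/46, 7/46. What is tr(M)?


tr(M) = sum of eigenvalues
= 1/46 + 7/46
= 8/46
= 0.1739

0.1739
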